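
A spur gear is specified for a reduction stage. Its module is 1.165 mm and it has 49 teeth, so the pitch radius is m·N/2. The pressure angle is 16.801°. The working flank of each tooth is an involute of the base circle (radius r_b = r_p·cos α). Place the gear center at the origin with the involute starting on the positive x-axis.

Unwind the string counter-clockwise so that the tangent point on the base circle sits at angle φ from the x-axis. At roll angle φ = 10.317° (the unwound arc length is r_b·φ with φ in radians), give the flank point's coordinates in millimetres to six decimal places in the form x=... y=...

x=27.763538 y=0.053004

pitch radius r_p = m·N/2 = 1.165·49/2 = 28.542500
base radius r_b = r_p·cos α = 28.542500·cos 16.801° = 27.324148
roll angle φ = 10.317° = 0.18006562 rad
x = r_b·(cos φ + φ·sin φ) = 27.324148·(0.98383194 + 0.18006562·0.17909413) = 27.763538
y = r_b·(sin φ − φ·cos φ) = 27.324148·(0.17909413 − 0.18006562·0.98383194) = 0.053004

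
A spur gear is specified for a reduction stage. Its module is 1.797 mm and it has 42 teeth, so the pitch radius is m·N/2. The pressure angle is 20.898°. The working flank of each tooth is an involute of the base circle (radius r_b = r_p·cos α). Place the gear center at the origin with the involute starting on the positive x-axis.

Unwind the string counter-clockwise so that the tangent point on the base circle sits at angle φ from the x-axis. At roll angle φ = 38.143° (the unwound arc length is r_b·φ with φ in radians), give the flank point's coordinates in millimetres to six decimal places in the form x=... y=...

pitch radius r_p = m·N/2 = 1.797·42/2 = 37.737000
base radius r_b = r_p·cos α = 37.737000·cos 20.898° = 35.254544
roll angle φ = 38.143° = 0.66572094 rad
x = r_b·(cos φ + φ·sin φ) = 35.254544·(0.78647172 + 0.66572094·0.61762629) = 42.222198
y = r_b·(sin φ − φ·cos φ) = 35.254544·(0.61762629 − 0.66572094·0.78647172) = 3.315887

x=42.222198 y=3.315887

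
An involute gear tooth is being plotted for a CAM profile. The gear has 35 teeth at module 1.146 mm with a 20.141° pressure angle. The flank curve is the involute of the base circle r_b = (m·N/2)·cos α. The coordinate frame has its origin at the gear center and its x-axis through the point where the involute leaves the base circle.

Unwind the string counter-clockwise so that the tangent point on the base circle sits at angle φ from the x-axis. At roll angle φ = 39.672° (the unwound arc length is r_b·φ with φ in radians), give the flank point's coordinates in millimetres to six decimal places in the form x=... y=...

x=22.815339 y=1.985250

pitch radius r_p = m·N/2 = 1.146·35/2 = 20.055000
base radius r_b = r_p·cos α = 20.055000·cos 20.141° = 18.828599
roll angle φ = 39.672° = 0.69240702 rad
x = r_b·(cos φ + φ·sin φ) = 18.828599·(0.76971162 + 0.69240702·0.63839174) = 22.815339
y = r_b·(sin φ − φ·cos φ) = 18.828599·(0.63839174 − 0.69240702·0.76971162) = 1.985250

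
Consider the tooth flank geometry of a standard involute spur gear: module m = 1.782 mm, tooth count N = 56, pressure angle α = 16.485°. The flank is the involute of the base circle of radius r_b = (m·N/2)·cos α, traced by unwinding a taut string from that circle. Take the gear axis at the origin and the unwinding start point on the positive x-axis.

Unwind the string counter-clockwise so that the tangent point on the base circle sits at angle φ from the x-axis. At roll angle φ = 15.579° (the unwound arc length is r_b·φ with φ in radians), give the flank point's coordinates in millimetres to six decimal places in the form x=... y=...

x=49.581065 y=0.318238

pitch radius r_p = m·N/2 = 1.782·56/2 = 49.896000
base radius r_b = r_p·cos α = 49.896000·cos 16.485° = 47.844978
roll angle φ = 15.579° = 0.27190484 rad
x = r_b·(cos φ + φ·sin φ) = 47.844978·(0.96326107 + 0.27190484·0.26856679) = 49.581065
y = r_b·(sin φ − φ·cos φ) = 47.844978·(0.26856679 − 0.27190484·0.96326107) = 0.318238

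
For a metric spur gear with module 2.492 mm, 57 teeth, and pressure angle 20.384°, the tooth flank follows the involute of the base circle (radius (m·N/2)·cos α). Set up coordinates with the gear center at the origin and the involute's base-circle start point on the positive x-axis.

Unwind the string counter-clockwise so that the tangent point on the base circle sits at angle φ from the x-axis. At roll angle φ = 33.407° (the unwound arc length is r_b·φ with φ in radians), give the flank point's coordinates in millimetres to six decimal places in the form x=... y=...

x=76.947170 y=4.251036

pitch radius r_p = m·N/2 = 2.492·57/2 = 71.022000
base radius r_b = r_p·cos α = 71.022000·cos 20.384° = 66.574552
roll angle φ = 33.407° = 0.58306214 rad
x = r_b·(cos φ + φ·sin φ) = 66.574552·(0.83478060 + 0.58306214·0.55058273) = 76.947170
y = r_b·(sin φ − φ·cos φ) = 66.574552·(0.55058273 − 0.58306214·0.83478060) = 4.251036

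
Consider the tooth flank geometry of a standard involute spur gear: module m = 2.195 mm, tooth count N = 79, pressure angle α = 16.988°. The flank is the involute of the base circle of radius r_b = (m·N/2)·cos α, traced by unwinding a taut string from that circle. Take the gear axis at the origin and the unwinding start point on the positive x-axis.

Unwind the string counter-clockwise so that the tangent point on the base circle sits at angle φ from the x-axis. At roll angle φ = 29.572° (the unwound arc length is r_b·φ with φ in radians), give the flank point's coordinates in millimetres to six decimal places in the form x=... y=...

x=93.239001 y=3.699944

pitch radius r_p = m·N/2 = 2.195·79/2 = 86.702500
base radius r_b = r_p·cos α = 86.702500·cos 16.988° = 82.919320
roll angle φ = 29.572° = 0.51612877 rad
x = r_b·(cos φ + φ·sin φ) = 82.919320·(0.86973621 + 0.51612877·0.49351689) = 93.239001
y = r_b·(sin φ − φ·cos φ) = 82.919320·(0.49351689 − 0.51612877·0.86973621) = 3.699944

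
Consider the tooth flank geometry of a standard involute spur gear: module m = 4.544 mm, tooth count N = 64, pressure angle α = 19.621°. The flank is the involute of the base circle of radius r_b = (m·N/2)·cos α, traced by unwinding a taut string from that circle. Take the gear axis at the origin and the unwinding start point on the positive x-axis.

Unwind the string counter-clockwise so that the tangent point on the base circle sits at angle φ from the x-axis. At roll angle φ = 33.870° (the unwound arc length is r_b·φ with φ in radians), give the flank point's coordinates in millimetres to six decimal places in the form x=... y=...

pitch radius r_p = m·N/2 = 4.544·64/2 = 145.408000
base radius r_b = r_p·cos α = 145.408000·cos 19.621° = 136.964803
roll angle φ = 33.870° = 0.59114302 rad
x = r_b·(cos φ + φ·sin φ) = 136.964803·(0.83030421 + 0.59114302·0.55731044) = 158.845530
y = r_b·(sin φ − φ·cos φ) = 136.964803·(0.55731044 − 0.59114302·0.83030421) = 9.105681

x=158.845530 y=9.105681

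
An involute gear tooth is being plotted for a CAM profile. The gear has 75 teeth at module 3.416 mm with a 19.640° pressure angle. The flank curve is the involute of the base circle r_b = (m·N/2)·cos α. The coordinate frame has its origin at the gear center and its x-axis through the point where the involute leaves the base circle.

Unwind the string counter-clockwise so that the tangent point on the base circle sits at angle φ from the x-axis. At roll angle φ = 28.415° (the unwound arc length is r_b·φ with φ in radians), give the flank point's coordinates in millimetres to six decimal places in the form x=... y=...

pitch radius r_p = m·N/2 = 3.416·75/2 = 128.100000
base radius r_b = r_p·cos α = 128.100000·cos 19.640° = 120.647531
roll angle φ = 28.415° = 0.49593531 rad
x = r_b·(cos φ + φ·sin φ) = 120.647531·(0.87952402 + 0.49593531·0.47585448) = 134.584379
y = r_b·(sin φ − φ·cos φ) = 120.647531·(0.47585448 − 0.49593531·0.87952402) = 4.785782

x=134.584379 y=4.785782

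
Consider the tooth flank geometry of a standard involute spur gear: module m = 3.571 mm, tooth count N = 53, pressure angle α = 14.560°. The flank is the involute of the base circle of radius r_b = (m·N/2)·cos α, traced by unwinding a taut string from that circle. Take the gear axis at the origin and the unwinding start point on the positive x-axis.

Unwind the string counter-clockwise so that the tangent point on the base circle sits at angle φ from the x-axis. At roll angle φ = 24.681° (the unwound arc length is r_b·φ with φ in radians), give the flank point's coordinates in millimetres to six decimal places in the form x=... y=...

pitch radius r_p = m·N/2 = 3.571·53/2 = 94.631500
base radius r_b = r_p·cos α = 94.631500·cos 14.560° = 91.592401
roll angle φ = 24.681° = 0.43076471 rad
x = r_b·(cos φ + φ·sin φ) = 91.592401·(0.90864670 + 0.43076471·0.41756578) = 99.700096
y = r_b·(sin φ − φ·cos φ) = 91.592401·(0.41756578 − 0.43076471·0.90864670) = 2.395402

x=99.700096 y=2.395402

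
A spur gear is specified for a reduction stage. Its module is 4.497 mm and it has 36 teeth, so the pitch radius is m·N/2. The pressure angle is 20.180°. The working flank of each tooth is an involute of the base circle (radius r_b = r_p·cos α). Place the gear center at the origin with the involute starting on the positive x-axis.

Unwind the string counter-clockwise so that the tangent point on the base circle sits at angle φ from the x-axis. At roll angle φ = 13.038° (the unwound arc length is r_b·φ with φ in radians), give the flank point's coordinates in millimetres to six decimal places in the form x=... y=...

x=77.918727 y=0.296876

pitch radius r_p = m·N/2 = 4.497·36/2 = 80.946000
base radius r_b = r_p·cos α = 80.946000·cos 20.180° = 75.977008
roll angle φ = 13.038° = 0.22755603 rad
x = r_b·(cos φ + φ·sin φ) = 75.977008·(0.97422066 + 0.22755603·0.22559723) = 77.918727
y = r_b·(sin φ − φ·cos φ) = 75.977008·(0.22559723 − 0.22755603·0.97422066) = 0.296876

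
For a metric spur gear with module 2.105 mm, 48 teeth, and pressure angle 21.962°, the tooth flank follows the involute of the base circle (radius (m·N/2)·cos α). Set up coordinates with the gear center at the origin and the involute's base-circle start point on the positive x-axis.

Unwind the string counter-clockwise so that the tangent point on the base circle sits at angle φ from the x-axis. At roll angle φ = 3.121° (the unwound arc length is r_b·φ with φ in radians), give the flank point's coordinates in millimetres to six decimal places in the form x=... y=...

x=46.923330 y=0.002524

pitch radius r_p = m·N/2 = 2.105·48/2 = 50.520000
base radius r_b = r_p·cos α = 50.520000·cos 21.962° = 46.853870
roll angle φ = 3.121° = 0.05447173 rad
x = r_b·(cos φ + φ·sin φ) = 46.853870·(0.99851678 + 0.05447173·0.05444479) = 46.923330
y = r_b·(sin φ − φ·cos φ) = 46.853870·(0.05444479 − 0.05447173·0.99851678) = 0.002524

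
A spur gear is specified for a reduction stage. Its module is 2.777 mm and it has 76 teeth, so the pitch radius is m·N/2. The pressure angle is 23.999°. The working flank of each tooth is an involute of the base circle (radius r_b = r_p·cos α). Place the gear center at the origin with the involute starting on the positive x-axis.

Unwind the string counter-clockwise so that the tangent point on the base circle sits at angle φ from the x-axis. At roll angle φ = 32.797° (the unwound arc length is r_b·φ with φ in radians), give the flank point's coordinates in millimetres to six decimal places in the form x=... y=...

pitch radius r_p = m·N/2 = 2.777·76/2 = 105.526000
base radius r_b = r_p·cos α = 105.526000·cos 23.999° = 96.403547
roll angle φ = 32.797° = 0.57241563 rad
x = r_b·(cos φ + φ·sin φ) = 96.403547·(0.84059497 + 0.57241563·0.54166420) = 110.926936
y = r_b·(sin φ − φ·cos φ) = 96.403547·(0.54166420 − 0.57241563·0.84059497) = 5.831884

x=110.926936 y=5.831884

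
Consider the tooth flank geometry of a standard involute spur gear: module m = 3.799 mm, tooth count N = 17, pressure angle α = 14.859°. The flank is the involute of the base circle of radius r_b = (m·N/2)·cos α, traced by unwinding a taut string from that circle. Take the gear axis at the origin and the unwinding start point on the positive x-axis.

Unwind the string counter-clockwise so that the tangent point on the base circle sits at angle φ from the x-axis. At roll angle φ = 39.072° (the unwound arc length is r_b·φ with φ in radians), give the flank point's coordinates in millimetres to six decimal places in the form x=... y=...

x=37.646757 y=3.148418

pitch radius r_p = m·N/2 = 3.799·17/2 = 32.291500
base radius r_b = r_p·cos α = 32.291500·cos 14.859° = 31.211667
roll angle φ = 39.072° = 0.68193505 rad
x = r_b·(cos φ + φ·sin φ) = 31.211667·(0.77635452 + 0.68193505·0.63029648) = 37.646757
y = r_b·(sin φ − φ·cos φ) = 31.211667·(0.63029648 − 0.68193505·0.77635452) = 3.148418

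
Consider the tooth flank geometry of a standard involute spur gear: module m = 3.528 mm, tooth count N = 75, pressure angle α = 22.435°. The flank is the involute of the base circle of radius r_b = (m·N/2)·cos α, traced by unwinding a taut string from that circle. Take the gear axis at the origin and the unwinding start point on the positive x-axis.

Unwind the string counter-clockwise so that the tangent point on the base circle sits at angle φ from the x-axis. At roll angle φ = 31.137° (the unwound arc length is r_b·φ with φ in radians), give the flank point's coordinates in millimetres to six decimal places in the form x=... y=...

pitch radius r_p = m·N/2 = 3.528·75/2 = 132.300000
base radius r_b = r_p·cos α = 132.300000·cos 22.435° = 122.286620
roll angle φ = 31.137° = 0.54344317 rad
x = r_b·(cos φ + φ·sin φ) = 122.286620·(0.85593334 + 0.54344317·0.51708617) = 139.032586
y = r_b·(sin φ − φ·cos φ) = 122.286620·(0.51708617 − 0.54344317·0.85593334) = 6.350961

x=139.032586 y=6.350961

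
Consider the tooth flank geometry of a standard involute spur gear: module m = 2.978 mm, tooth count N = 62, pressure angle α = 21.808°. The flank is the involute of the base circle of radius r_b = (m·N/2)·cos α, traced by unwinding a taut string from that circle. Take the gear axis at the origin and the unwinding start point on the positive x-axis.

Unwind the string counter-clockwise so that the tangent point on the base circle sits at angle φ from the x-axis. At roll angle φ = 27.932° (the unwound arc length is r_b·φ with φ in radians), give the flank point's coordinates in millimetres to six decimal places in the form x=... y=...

x=95.299078 y=3.232195

pitch radius r_p = m·N/2 = 2.978·62/2 = 92.318000
base radius r_b = r_p·cos α = 92.318000·cos 21.808° = 85.711167
roll angle φ = 27.932° = 0.48750537 rad
x = r_b·(cos φ + φ·sin φ) = 85.711167·(0.88350415 + 0.48750537·0.46842333) = 95.299078
y = r_b·(sin φ − φ·cos φ) = 85.711167·(0.46842333 − 0.48750537·0.88350415) = 3.232195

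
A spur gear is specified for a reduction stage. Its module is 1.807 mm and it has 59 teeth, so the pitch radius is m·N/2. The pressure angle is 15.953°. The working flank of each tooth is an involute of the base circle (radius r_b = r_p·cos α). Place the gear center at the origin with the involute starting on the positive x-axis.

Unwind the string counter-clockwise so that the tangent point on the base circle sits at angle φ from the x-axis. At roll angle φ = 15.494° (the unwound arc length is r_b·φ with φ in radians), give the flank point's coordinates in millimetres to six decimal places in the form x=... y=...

x=53.093437 y=0.335387

pitch radius r_p = m·N/2 = 1.807·59/2 = 53.306500
base radius r_b = r_p·cos α = 53.306500·cos 15.953° = 51.253532
roll angle φ = 15.494° = 0.27042131 rad
x = r_b·(cos φ + φ·sin φ) = 51.253532·(0.96365843 + 0.27042131·0.26713746) = 53.093437
y = r_b·(sin φ − φ·cos φ) = 51.253532·(0.26713746 − 0.27042131·0.96365843) = 0.335387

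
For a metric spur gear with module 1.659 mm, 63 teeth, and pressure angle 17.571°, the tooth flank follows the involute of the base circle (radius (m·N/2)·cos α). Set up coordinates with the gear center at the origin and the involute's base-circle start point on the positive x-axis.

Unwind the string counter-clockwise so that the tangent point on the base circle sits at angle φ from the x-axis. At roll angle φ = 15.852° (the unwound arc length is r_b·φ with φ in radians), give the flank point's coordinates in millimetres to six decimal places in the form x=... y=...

x=51.690746 y=0.349013

pitch radius r_p = m·N/2 = 1.659·63/2 = 52.258500
base radius r_b = r_p·cos α = 52.258500·cos 17.571° = 49.820306
roll angle φ = 15.852° = 0.27666959 rad
x = r_b·(cos φ + φ·sin φ) = 49.820306·(0.96197048 + 0.27666959·0.27315342) = 51.690746
y = r_b·(sin φ − φ·cos φ) = 49.820306·(0.27315342 − 0.27666959·0.96197048) = 0.349013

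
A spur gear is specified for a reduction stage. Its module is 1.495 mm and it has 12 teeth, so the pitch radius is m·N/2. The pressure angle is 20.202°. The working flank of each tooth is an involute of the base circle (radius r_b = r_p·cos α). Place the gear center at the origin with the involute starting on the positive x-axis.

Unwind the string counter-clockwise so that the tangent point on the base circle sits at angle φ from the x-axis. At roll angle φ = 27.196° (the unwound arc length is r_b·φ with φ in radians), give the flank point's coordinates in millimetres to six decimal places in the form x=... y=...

pitch radius r_p = m·N/2 = 1.495·12/2 = 8.970000
base radius r_b = r_p·cos α = 8.970000·cos 20.202° = 8.418174
roll angle φ = 27.196° = 0.47465974 rad
x = r_b·(cos φ + φ·sin φ) = 8.418174·(0.88944828 + 0.47465974·0.45703583) = 9.313740
y = r_b·(sin φ − φ·cos φ) = 8.418174·(0.45703583 − 0.47465974·0.88944828) = 0.293378

x=9.313740 y=0.293378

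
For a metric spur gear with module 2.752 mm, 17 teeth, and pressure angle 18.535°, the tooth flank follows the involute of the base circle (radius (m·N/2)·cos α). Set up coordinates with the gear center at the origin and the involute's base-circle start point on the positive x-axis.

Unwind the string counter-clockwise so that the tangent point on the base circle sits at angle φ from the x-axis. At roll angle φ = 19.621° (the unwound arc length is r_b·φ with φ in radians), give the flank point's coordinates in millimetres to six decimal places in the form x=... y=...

pitch radius r_p = m·N/2 = 2.752·17/2 = 23.392000
base radius r_b = r_p·cos α = 23.392000·cos 18.535° = 22.178649
roll angle φ = 19.621° = 0.34245105 rad
x = r_b·(cos φ + φ·sin φ) = 22.178649·(0.94193444 + 0.34245105·0.33579683) = 23.441244
y = r_b·(sin φ − φ·cos φ) = 22.178649·(0.33579683 − 0.34245105·0.94193444) = 0.293432

x=23.441244 y=0.293432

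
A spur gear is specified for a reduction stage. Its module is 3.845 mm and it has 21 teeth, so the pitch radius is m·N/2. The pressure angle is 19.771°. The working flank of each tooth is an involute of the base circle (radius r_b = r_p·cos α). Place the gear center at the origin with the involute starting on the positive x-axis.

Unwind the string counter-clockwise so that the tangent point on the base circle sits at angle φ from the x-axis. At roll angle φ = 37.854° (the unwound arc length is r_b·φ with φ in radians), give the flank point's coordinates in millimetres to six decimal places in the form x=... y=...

pitch radius r_p = m·N/2 = 3.845·21/2 = 40.372500
base radius r_b = r_p·cos α = 40.372500·cos 19.771° = 37.992626
roll angle φ = 37.854° = 0.66067694 rad
x = r_b·(cos φ + φ·sin φ) = 37.992626·(0.78957701 + 0.66067694·0.61365148) = 45.401279
y = r_b·(sin φ − φ·cos φ) = 37.992626·(0.61365148 − 0.66067694·0.78957701) = 3.495176

x=45.401279 y=3.495176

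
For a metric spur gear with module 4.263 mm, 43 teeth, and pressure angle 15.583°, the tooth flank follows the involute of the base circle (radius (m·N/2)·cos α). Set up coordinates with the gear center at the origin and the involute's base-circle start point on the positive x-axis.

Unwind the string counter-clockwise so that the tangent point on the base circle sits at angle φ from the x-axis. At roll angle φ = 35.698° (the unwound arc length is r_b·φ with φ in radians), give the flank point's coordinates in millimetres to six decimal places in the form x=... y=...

x=103.793741 y=6.845079

pitch radius r_p = m·N/2 = 4.263·43/2 = 91.654500
base radius r_b = r_p·cos α = 91.654500·cos 15.583° = 88.285493
roll angle φ = 35.698° = 0.62304764 rad
x = r_b·(cos φ + φ·sin φ) = 88.285493·(0.81210390 + 0.62304764·0.58351286) = 103.793741
y = r_b·(sin φ − φ·cos φ) = 88.285493·(0.58351286 − 0.62304764·0.81210390) = 6.845079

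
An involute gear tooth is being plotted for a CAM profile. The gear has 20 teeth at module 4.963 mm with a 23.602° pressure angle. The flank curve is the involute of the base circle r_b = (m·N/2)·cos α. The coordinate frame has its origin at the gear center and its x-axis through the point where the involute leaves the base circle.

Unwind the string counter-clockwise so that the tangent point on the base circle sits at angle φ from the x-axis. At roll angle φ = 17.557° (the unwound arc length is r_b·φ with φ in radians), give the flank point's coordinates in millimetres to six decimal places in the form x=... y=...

pitch radius r_p = m·N/2 = 4.963·20/2 = 49.630000
base radius r_b = r_p·cos α = 49.630000·cos 23.602° = 45.478389
roll angle φ = 17.557° = 0.30642746 rad
x = r_b·(cos φ + φ·sin φ) = 45.478389·(0.95341733 + 0.30642746·0.30165444) = 47.563688
y = r_b·(sin φ − φ·cos φ) = 45.478389·(0.30165444 − 0.30642746·0.95341733) = 0.432099

x=47.563688 y=0.432099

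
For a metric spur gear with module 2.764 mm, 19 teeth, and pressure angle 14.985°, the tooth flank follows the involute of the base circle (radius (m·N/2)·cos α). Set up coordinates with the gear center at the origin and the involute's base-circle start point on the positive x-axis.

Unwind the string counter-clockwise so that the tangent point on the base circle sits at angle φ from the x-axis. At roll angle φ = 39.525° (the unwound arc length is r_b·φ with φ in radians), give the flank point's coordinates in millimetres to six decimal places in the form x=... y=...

pitch radius r_p = m·N/2 = 2.764·19/2 = 26.258000
base radius r_b = r_p·cos α = 26.258000·cos 14.985° = 25.365059
roll angle φ = 39.525° = 0.68984139 rad
x = r_b·(cos φ + φ·sin φ) = 25.365059·(0.77134697 + 0.68984139·0.63641484) = 30.701164
y = r_b·(sin φ − φ·cos φ) = 25.365059·(0.63641484 − 0.68984139·0.77134697) = 2.645773

x=30.701164 y=2.645773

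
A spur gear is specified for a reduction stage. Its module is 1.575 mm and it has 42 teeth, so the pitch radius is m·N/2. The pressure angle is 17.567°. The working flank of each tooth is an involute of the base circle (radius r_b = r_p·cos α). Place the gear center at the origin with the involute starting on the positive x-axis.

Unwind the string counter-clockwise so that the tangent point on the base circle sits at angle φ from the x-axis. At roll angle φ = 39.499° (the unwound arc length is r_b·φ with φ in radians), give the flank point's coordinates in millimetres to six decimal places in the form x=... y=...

x=38.158494 y=3.282811

pitch radius r_p = m·N/2 = 1.575·42/2 = 33.075000
base radius r_b = r_p·cos α = 33.075000·cos 17.567° = 31.532536
roll angle φ = 39.499° = 0.68938760 rad
x = r_b·(cos φ + φ·sin φ) = 31.532536·(0.77163568 + 0.68938760·0.63606475) = 38.158494
y = r_b·(sin φ − φ·cos φ) = 31.532536·(0.63606475 − 0.68938760·0.77163568) = 3.282811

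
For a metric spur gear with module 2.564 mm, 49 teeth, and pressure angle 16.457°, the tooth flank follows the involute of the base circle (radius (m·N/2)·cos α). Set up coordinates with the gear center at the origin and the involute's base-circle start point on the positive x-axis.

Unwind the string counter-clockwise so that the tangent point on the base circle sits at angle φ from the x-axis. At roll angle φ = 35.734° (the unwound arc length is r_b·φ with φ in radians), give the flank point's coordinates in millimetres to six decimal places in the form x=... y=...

pitch radius r_p = m·N/2 = 2.564·49/2 = 62.818000
base radius r_b = r_p·cos α = 62.818000·cos 16.457° = 60.244511
roll angle φ = 35.734° = 0.62367595 rad
x = r_b·(cos φ + φ·sin φ) = 60.244511·(0.81173710 + 0.62367595·0.58402301) = 70.846232
y = r_b·(sin φ − φ·cos φ) = 60.244511·(0.58402301 − 0.62367595·0.81173710) = 4.684739

x=70.846232 y=4.684739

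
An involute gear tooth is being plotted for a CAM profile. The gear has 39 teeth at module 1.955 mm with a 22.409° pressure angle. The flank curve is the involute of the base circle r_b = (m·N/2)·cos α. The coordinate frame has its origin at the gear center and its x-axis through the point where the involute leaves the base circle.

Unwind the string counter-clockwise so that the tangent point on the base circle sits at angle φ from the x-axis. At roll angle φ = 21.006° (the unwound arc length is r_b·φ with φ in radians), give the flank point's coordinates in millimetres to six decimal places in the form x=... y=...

x=37.533331 y=0.571181

pitch radius r_p = m·N/2 = 1.955·39/2 = 38.122500
base radius r_b = r_p·cos α = 38.122500·cos 22.409° = 35.243724
roll angle φ = 21.006° = 0.36662386 rad
x = r_b·(cos φ + φ·sin φ) = 35.243724·(0.93354289 + 0.36662386·0.35846571) = 37.533331
y = r_b·(sin φ − φ·cos φ) = 35.243724·(0.35846571 − 0.36662386·0.93354289) = 0.571181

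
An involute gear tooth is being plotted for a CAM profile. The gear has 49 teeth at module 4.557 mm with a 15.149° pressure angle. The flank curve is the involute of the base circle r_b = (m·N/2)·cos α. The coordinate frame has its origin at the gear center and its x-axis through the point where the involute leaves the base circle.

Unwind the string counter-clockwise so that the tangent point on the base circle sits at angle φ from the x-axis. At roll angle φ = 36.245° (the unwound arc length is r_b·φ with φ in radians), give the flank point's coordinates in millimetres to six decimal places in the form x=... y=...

pitch radius r_p = m·N/2 = 4.557·49/2 = 111.646500
base radius r_b = r_p·cos α = 111.646500·cos 15.149° = 107.766727
roll angle φ = 36.245° = 0.63259459 rad
x = r_b·(cos φ + φ·sin φ) = 107.766727·(0.80649620 + 0.63259459·0.59123927) = 127.219803
y = r_b·(sin φ − φ·cos φ) = 107.766727·(0.59123927 − 0.63259459·0.80649620) = 8.734939

x=127.219803 y=8.734939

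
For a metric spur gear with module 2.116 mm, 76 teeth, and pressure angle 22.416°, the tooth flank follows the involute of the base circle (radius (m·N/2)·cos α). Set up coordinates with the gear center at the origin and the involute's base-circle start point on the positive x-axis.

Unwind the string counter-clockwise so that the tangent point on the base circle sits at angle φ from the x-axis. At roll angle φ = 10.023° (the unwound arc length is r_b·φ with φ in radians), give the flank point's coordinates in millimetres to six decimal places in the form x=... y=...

pitch radius r_p = m·N/2 = 2.116·76/2 = 80.408000
base radius r_b = r_p·cos α = 80.408000·cos 22.416° = 74.332338
roll angle φ = 10.023° = 0.17493435 rad
x = r_b·(cos φ + φ·sin φ) = 74.332338·(0.98473797 + 0.17493435·0.17404349) = 75.461011
y = r_b·(sin φ − φ·cos φ) = 74.332338·(0.17404349 − 0.17493435·0.98473797) = 0.132237

x=75.461011 y=0.132237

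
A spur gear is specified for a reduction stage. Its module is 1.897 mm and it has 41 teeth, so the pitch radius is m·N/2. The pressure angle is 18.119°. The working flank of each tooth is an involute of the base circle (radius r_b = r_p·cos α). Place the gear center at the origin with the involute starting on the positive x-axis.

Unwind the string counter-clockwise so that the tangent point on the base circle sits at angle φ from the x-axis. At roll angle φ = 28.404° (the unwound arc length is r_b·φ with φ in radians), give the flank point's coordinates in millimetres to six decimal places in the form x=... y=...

pitch radius r_p = m·N/2 = 1.897·41/2 = 38.888500
base radius r_b = r_p·cos α = 38.888500·cos 18.119° = 36.960123
roll angle φ = 28.404° = 0.49574332 rad
x = r_b·(cos φ + φ·sin φ) = 36.960123·(0.87961537 + 0.49574332·0.47568562) = 41.226553
y = r_b·(sin φ − φ·cos φ) = 36.960123·(0.47568562 − 0.49574332·0.87961537) = 1.464440

x=41.226553 y=1.464440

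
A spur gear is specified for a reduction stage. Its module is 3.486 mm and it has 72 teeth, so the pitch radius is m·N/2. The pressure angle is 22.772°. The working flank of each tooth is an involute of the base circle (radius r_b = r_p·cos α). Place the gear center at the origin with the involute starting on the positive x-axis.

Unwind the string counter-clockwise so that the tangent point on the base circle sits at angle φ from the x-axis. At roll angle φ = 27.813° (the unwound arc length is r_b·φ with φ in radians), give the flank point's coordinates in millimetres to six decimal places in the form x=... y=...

x=128.554647 y=4.308950

pitch radius r_p = m·N/2 = 3.486·72/2 = 125.496000
base radius r_b = r_p·cos α = 125.496000·cos 22.772° = 115.713890
roll angle φ = 27.813° = 0.48542842 rad
x = r_b·(cos φ + φ·sin φ) = 115.713890·(0.88447513 + 0.48542842·0.46658733) = 128.554647
y = r_b·(sin φ − φ·cos φ) = 115.713890·(0.46658733 − 0.48542842·0.88447513) = 4.308950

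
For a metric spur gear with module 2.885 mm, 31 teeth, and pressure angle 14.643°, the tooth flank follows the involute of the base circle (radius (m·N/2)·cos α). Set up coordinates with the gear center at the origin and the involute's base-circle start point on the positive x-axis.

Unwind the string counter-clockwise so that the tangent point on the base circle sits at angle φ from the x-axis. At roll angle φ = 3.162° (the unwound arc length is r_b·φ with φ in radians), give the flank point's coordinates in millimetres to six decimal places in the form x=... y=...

pitch radius r_p = m·N/2 = 2.885·31/2 = 44.717500
base radius r_b = r_p·cos α = 44.717500·cos 14.643° = 43.265063
roll angle φ = 3.162° = 0.05518731 rad
x = r_b·(cos φ + φ·sin φ) = 43.265063·(0.99847757 + 0.05518731·0.05515930) = 43.330898
y = r_b·(sin φ − φ·cos φ) = 43.265063·(0.05515930 − 0.05518731·0.99847757) = 0.002423

x=43.330898 y=0.002423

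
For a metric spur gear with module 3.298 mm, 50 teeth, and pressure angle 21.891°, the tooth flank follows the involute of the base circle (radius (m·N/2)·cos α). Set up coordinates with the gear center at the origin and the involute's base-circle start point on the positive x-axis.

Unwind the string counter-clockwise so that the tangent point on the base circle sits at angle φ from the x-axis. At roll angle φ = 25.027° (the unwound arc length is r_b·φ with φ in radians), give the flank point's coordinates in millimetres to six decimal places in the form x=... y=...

pitch radius r_p = m·N/2 = 3.298·50/2 = 82.450000
base radius r_b = r_p·cos α = 82.450000·cos 21.891° = 76.504929
roll angle φ = 25.027° = 0.43680355 rad
x = r_b·(cos φ + φ·sin φ) = 76.504929·(0.90610853 + 0.43680355·0.42304530) = 83.458938
y = r_b·(sin φ − φ·cos φ) = 76.504929·(0.42304530 − 0.43680355·0.90610853) = 2.085056

x=83.458938 y=2.085056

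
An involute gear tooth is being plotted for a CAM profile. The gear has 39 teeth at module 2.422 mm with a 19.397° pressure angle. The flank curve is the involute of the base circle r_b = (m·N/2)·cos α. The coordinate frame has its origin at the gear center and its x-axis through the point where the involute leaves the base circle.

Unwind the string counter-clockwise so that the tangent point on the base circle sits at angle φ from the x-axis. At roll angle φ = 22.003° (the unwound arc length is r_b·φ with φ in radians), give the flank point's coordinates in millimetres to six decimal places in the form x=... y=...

pitch radius r_p = m·N/2 = 2.422·39/2 = 47.229000
base radius r_b = r_p·cos α = 47.229000·cos 19.397° = 44.548284
roll angle φ = 22.003° = 0.38402480 rad
x = r_b·(cos φ + φ·sin φ) = 44.548284·(0.92716424 + 0.38402480·0.37465514) = 47.713043
y = r_b·(sin φ − φ·cos φ) = 44.548284·(0.37465514 − 0.38402480·0.92716424) = 0.828646

x=47.713043 y=0.828646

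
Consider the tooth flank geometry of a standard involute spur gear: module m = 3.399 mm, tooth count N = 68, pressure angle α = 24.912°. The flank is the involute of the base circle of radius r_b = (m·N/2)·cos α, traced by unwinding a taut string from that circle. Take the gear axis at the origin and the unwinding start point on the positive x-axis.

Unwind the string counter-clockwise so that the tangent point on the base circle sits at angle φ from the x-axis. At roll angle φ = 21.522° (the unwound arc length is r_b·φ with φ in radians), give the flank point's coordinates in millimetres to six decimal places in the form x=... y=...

pitch radius r_p = m·N/2 = 3.399·68/2 = 115.566000
base radius r_b = r_p·cos α = 115.566000·cos 24.912° = 104.813255
roll angle φ = 21.522° = 0.37562976 rad
x = r_b·(cos φ + φ·sin φ) = 104.813255·(0.93027677 + 0.37562976·0.36685845) = 111.948913
y = r_b·(sin φ − φ·cos φ) = 104.813255·(0.36685845 − 0.37562976·0.93027677) = 1.825722

x=111.948913 y=1.825722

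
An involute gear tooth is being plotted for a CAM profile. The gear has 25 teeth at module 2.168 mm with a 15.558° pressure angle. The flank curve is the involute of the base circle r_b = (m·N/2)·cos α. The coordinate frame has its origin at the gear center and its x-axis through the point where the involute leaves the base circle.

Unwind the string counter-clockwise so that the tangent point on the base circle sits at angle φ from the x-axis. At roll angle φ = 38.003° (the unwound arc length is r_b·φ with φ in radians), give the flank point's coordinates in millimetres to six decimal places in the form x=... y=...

x=31.233426 y=2.429373

pitch radius r_p = m·N/2 = 2.168·25/2 = 27.100000
base radius r_b = r_p·cos α = 27.100000·cos 15.558° = 26.107041
roll angle φ = 38.003° = 0.66327748 rad
x = r_b·(cos φ + φ·sin φ) = 26.107041·(0.78797852 + 0.66327748·0.61570273) = 31.233426
y = r_b·(sin φ − φ·cos φ) = 26.107041·(0.61570273 − 0.66327748·0.78797852) = 2.429373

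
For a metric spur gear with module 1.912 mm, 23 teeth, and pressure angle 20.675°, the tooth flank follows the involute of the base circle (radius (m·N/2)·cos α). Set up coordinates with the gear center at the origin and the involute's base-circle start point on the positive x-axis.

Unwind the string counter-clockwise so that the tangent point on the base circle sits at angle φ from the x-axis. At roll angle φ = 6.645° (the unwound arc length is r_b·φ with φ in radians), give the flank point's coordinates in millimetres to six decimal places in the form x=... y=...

pitch radius r_p = m·N/2 = 1.912·23/2 = 21.988000
base radius r_b = r_p·cos α = 21.988000·cos 20.675° = 20.571933
roll angle φ = 6.645° = 0.11597713 rad
x = r_b·(cos φ + φ·sin φ) = 20.571933·(0.99328219 + 0.11597713·0.11571731) = 20.709821
y = r_b·(sin φ − φ·cos φ) = 20.571933·(0.11571731 − 0.11597713·0.99328219) = 0.010683

x=20.709821 y=0.010683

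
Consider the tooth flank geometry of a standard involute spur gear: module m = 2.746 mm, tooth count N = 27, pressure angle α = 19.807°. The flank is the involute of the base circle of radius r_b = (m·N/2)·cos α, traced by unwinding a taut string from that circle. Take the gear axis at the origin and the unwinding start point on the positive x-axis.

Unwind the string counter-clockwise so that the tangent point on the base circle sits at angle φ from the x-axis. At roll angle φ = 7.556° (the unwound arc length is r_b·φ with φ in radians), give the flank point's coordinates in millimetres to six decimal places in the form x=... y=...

pitch radius r_p = m·N/2 = 2.746·27/2 = 37.071000
base radius r_b = r_p·cos α = 37.071000·cos 19.807° = 34.877857
roll angle φ = 7.556° = 0.13187708 rad
x = r_b·(cos φ + φ·sin φ) = 34.877857·(0.99131681 + 0.13187708·0.13149515) = 35.179829
y = r_b·(sin φ − φ·cos φ) = 34.877857·(0.13149515 − 0.13187708·0.99131681) = 0.026618

x=35.179829 y=0.026618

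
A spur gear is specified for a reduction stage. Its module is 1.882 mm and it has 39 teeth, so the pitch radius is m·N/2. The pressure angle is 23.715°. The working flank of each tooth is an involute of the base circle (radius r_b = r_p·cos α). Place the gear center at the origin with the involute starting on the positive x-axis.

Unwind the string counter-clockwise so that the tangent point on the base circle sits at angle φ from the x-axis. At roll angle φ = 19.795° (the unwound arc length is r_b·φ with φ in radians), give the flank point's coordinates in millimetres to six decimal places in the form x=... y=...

pitch radius r_p = m·N/2 = 1.882·39/2 = 36.699000
base radius r_b = r_p·cos α = 36.699000·cos 23.715° = 33.600039
roll angle φ = 19.795° = 0.34548793 rad
x = r_b·(cos φ + φ·sin φ) = 33.600039·(0.94091033 + 0.34548793·0.33865581) = 35.545878
y = r_b·(sin φ − φ·cos φ) = 33.600039·(0.33865581 − 0.34548793·0.94091033) = 0.456378

x=35.545878 y=0.456378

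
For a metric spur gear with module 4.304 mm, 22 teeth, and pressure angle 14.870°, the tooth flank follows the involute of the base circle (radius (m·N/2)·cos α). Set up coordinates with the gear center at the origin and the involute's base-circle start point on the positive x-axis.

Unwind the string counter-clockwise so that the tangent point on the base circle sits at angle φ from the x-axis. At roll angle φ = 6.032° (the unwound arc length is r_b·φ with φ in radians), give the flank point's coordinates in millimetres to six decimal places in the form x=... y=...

x=46.011357 y=0.017778

pitch radius r_p = m·N/2 = 4.304·22/2 = 47.344000
base radius r_b = r_p·cos α = 47.344000·cos 14.870° = 45.758477
roll angle φ = 6.032° = 0.10527826 rad
x = r_b·(cos φ + φ·sin φ) = 45.758477·(0.99446336 + 0.10527826·0.10508389) = 46.011357
y = r_b·(sin φ − φ·cos φ) = 45.758477·(0.10508389 − 0.10527826·0.99446336) = 0.017778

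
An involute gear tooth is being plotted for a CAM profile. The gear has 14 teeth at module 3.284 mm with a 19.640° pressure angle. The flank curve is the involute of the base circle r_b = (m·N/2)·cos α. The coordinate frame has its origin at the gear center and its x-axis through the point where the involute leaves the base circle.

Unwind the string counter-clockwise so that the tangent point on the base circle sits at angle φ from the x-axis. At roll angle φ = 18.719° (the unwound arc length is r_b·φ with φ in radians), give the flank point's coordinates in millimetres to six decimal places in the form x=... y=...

x=22.775452 y=0.248993

pitch radius r_p = m·N/2 = 3.284·14/2 = 22.988000
base radius r_b = r_p·cos α = 22.988000·cos 19.640° = 21.650628
roll angle φ = 18.719° = 0.32670818 rad
x = r_b·(cos φ + φ·sin φ) = 21.650628·(0.94710391 + 0.32670818·0.32092708) = 22.775452
y = r_b·(sin φ − φ·cos φ) = 21.650628·(0.32092708 − 0.32670818·0.94710391) = 0.248993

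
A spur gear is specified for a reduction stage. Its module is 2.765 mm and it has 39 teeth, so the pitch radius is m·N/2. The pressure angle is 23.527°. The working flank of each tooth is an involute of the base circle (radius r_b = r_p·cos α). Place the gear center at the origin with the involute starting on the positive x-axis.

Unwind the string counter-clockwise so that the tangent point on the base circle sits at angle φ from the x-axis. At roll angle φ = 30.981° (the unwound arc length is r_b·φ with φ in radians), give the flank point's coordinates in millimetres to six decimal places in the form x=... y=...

x=56.142652 y=2.529789

pitch radius r_p = m·N/2 = 2.765·39/2 = 53.917500
base radius r_b = r_p·cos α = 53.917500·cos 23.527° = 49.435450
roll angle φ = 30.981° = 0.54072046 rad
x = r_b·(cos φ + φ·sin φ) = 49.435450·(0.85733805 + 0.54072046·0.51475380) = 56.142652
y = r_b·(sin φ − φ·cos φ) = 49.435450·(0.51475380 − 0.54072046·0.85733805) = 2.529789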